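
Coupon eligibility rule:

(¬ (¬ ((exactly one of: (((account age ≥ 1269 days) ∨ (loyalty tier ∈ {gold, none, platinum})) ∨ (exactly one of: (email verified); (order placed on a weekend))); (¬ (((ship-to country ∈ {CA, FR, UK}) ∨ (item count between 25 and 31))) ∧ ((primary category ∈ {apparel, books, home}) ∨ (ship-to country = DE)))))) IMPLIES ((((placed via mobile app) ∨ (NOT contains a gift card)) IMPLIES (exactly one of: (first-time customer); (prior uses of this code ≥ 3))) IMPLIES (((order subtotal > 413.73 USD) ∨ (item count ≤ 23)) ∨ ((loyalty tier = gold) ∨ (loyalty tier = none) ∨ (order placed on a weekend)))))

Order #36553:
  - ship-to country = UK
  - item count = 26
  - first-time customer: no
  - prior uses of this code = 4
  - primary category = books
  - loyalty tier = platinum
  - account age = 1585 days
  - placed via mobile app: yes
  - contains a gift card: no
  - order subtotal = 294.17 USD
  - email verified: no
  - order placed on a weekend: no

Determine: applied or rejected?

Atomic conditions:
  account age ≥ 1269 days: 1585 ≥ 1269 is true
  loyalty tier ∈ {gold, none, platinum}: platinum is in the set → true
  email verified: no → false
  order placed on a weekend: no → false
  ship-to country ∈ {CA, FR, UK}: UK is in the set → true
  item count between 25 and 31: 26 in [25, 31] is true
  primary category ∈ {apparel, books, home}: books is in the set → true
  ship-to country = DE: UK == DE is false
  placed via mobile app: yes → true
  NOT contains a gift card: no → true
  first-time customer: no → false
  prior uses of this code ≥ 3: 4 ≥ 3 is true
  order subtotal > 413.73 USD: 294.17 > 413.73 is false
  item count ≤ 23: 26 ≤ 23 is false
  loyalty tier = gold: platinum == gold is false
  loyalty tier = none: platinum == none is false
Combine:
[1.1.1.1.1] true OR true = true
[1.1.1.1.2] exactly-one(false, false) = false
[1.1.1.1] true OR false = true
[1.1.1.2.1.1] true OR true = true
[1.1.1.2.1] NOT true = false
[1.1.1.2.2] true OR false = true
[1.1.1.2] false AND true = false
[1.1.1] exactly-one(true, false) = true
[1.1] NOT true = false
[1] NOT false = true
[2.1.1] true OR true = true
[2.1.2] exactly-one(false, true) = true
[2.1] true → true = true
[2.2.1] false OR false = false
[2.2.2] false OR false OR false = false
[2.2] false OR false = false
[2] true → false = false
[root] true → false = false
Overall: false → rejected

Rejected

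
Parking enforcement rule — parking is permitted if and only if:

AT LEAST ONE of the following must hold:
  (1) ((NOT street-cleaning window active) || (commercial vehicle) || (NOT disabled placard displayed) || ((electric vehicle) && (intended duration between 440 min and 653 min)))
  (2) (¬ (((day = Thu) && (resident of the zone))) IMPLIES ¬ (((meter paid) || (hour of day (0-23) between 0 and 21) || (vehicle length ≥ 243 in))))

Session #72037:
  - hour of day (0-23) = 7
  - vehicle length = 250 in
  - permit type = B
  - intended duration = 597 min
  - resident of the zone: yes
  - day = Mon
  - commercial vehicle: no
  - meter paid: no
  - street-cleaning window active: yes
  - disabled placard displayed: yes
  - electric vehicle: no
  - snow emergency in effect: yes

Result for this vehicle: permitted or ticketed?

Atomic conditions:
  NOT street-cleaning window active: yes → false
  commercial vehicle: no → false
  NOT disabled placard displayed: yes → false
  electric vehicle: no → false
  intended duration between 440 min and 653 min: 597 in [440, 653] is true
  day = Thu: Mon == Thu is false
  resident of the zone: yes → true
  meter paid: no → false
  hour of day (0-23) between 0 and 21: 7 in [0, 21] is true
  vehicle length ≥ 243 in: 250 ≥ 243 is true
Combine:
[1.4] false AND true = false
[1] false OR false OR false OR false = false
[2.1.1] false AND true = false
[2.1] NOT false = true
[2.2.1] false OR true OR true = true
[2.2] NOT true = false
[2] true → false = false
[root] false OR false = false
Overall: false → ticketed

Ticketed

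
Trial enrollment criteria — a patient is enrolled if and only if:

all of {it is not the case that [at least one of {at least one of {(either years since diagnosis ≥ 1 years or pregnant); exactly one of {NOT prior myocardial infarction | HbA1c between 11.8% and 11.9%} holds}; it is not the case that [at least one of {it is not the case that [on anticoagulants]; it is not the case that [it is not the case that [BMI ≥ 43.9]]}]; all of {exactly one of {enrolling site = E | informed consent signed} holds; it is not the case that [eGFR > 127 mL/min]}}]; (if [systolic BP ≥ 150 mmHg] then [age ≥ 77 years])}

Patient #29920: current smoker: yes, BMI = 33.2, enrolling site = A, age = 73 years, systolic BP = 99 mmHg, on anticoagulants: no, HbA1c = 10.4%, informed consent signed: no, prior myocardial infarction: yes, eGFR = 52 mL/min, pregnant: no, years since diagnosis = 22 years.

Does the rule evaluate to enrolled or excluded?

Atomic conditions:
  years since diagnosis ≥ 1 years: 22 ≥ 1 is true
  pregnant: no → false
  NOT prior myocardial infarction: yes → false
  HbA1c between 11.8% and 11.9%: 10.4 in [11.8, 11.9] is false
  on anticoagulants: no → false
  BMI ≥ 43.9: 33.2 ≥ 43.9 is false
  enrolling site = E: A == E is false
  informed consent signed: no → false
  eGFR > 127 mL/min: 52 > 127 is false
  systolic BP ≥ 150 mmHg: 99 ≥ 150 is false
  age ≥ 77 years: 73 ≥ 77 is false
Combine:
[1.1.1.1] true OR false = true
[1.1.1.2] exactly-one(false, false) = false
[1.1.1] true OR false = true
[1.1.2.1.1] NOT false = true
[1.1.2.1.2.1] NOT false = true
[1.1.2.1.2] NOT true = false
[1.1.2.1] true OR false = true
[1.1.2] NOT true = false
[1.1.3.1] exactly-one(false, false) = false
[1.1.3.2] NOT false = true
[1.1.3] false AND true = false
[1.1] true OR false OR false = true
[1] NOT true = false
[2] false → false (antecedent false ⇒ implication holds) = true
[root] false AND true = false
Overall: false → excluded

Excluded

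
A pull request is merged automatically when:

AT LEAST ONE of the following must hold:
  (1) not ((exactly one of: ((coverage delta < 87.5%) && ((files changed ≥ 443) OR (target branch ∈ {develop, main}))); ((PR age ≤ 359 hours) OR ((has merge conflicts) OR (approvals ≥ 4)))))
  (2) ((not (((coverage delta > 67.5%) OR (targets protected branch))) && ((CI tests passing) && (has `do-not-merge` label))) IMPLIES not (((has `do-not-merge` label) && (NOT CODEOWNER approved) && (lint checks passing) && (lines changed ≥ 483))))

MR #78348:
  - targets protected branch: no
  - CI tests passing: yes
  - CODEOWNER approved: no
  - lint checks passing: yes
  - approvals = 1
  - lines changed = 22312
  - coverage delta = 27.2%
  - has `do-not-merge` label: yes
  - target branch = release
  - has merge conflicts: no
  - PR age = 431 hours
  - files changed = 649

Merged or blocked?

Blocked

Atomic conditions:
  coverage delta < 87.5%: 27.2 < 87.5 is true
  files changed ≥ 443: 649 ≥ 443 is true
  target branch ∈ {develop, main}: release is not in the set → false
  PR age ≤ 359 hours: 431 ≤ 359 is false
  has merge conflicts: no → false
  approvals ≥ 4: 1 ≥ 4 is false
  coverage delta > 67.5%: 27.2 > 67.5 is false
  targets protected branch: no → false
  CI tests passing: yes → true
  has `do-not-merge` label: yes → true
  NOT CODEOWNER approved: no → true
  lint checks passing: yes → true
  lines changed ≥ 483: 22312 ≥ 483 is true
Combine:
[1.1.1.2] true OR false = true
[1.1.1] true AND true = true
[1.1.2.2] false OR false = false
[1.1.2] false OR false = false
[1.1] exactly-one(true, false) = true
[1] NOT true = false
[2.1.1.1] false OR false = false
[2.1.1] NOT false = true
[2.1.2] true AND true = true
[2.1] true AND true = true
[2.2.1] true AND true AND true AND true = true
[2.2] NOT true = false
[2] true → false = false
[root] false OR false = false
Overall: false → blocked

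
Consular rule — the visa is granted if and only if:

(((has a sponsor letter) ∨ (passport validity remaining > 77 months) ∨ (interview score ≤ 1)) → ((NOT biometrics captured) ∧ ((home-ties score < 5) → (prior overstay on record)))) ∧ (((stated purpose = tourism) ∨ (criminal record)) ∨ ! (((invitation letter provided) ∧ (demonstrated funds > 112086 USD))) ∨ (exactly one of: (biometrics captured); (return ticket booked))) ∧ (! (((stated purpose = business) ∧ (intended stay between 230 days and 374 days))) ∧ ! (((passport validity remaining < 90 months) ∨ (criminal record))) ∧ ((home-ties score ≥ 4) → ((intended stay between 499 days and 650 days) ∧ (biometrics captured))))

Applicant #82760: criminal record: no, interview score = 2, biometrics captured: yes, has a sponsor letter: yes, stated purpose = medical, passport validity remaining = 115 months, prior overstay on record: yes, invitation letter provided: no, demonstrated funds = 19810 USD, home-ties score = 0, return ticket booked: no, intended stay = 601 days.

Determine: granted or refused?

Atomic conditions:
  has a sponsor letter: yes → true
  passport validity remaining > 77 months: 115 > 77 is true
  interview score ≤ 1: 2 ≤ 1 is false
  NOT biometrics captured: yes → false
  home-ties score < 5: 0 < 5 is true
  prior overstay on record: yes → true
  stated purpose = tourism: medical == tourism is false
  criminal record: no → false
  invitation letter provided: no → false
  demonstrated funds > 112086 USD: 19810 > 112086 is false
  biometrics captured: yes → true
  return ticket booked: no → false
  stated purpose = business: medical == business is false
  intended stay between 230 days and 374 days: 601 in [230, 374] is false
  passport validity remaining < 90 months: 115 < 90 is false
  home-ties score ≥ 4: 0 ≥ 4 is false
  intended stay between 499 days and 650 days: 601 in [499, 650] is true
Combine:
[1.1] true OR true OR false = true
[1.2.2] true → true = true
[1.2] false AND true = false
[1] true → false = false
[2.1] false OR false = false
[2.2.1] false AND false = false
[2.2] NOT false = true
[2.3] exactly-one(true, false) = true
[2] false OR true OR true = true
[3.1.1] false AND false = false
[3.1] NOT false = true
[3.2.1] false OR false = false
[3.2] NOT false = true
[3.3.2] true AND true = true
[3.3] false → true (antecedent false ⇒ implication holds) = true
[3] true AND true AND true = true
[root] false AND true AND true = false
Overall: false → refused

Refused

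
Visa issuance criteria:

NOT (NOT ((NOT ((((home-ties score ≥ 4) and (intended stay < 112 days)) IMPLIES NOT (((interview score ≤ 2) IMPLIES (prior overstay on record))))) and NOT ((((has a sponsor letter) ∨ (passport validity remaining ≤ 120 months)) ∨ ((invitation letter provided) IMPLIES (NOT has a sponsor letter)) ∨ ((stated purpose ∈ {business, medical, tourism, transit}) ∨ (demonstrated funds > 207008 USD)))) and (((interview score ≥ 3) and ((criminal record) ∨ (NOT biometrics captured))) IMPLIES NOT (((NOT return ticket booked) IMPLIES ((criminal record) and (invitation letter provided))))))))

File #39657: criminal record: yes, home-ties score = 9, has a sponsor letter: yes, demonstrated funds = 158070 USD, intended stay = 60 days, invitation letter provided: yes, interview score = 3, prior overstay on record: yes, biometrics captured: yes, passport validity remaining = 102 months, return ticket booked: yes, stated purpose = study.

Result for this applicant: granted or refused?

Refused

Atomic conditions:
  home-ties score ≥ 4: 9 ≥ 4 is true
  intended stay < 112 days: 60 < 112 is true
  interview score ≤ 2: 3 ≤ 2 is false
  prior overstay on record: yes → true
  has a sponsor letter: yes → true
  passport validity remaining ≤ 120 months: 102 ≤ 120 is true
  invitation letter provided: yes → true
  NOT has a sponsor letter: yes → false
  stated purpose ∈ {business, medical, tourism, transit}: study is not in the set → false
  demonstrated funds > 207008 USD: 158070 > 207008 is false
  interview score ≥ 3: 3 ≥ 3 is true
  criminal record: yes → true
  NOT biometrics captured: yes → false
  NOT return ticket booked: yes → false
Combine:
[1.1.1.1.1] true AND true = true
[1.1.1.1.2.1] false → true (antecedent false ⇒ implication holds) = true
[1.1.1.1.2] NOT true = false
[1.1.1.1] true → false = false
[1.1.1] NOT false = true
[1.1.2.1.1] true OR true = true
[1.1.2.1.2] true → false = false
[1.1.2.1.3] false OR false = false
[1.1.2.1] true OR false OR false = true
[1.1.2] NOT true = false
[1.1.3.1.2] true OR false = true
[1.1.3.1] true AND true = true
[1.1.3.2.1.2] true AND true = true
[1.1.3.2.1] false → true (antecedent false ⇒ implication holds) = true
[1.1.3.2] NOT true = false
[1.1.3] true → false = false
[1.1] true AND false AND false = false
[1] NOT false = true
[root] NOT true = false
Overall: false → refused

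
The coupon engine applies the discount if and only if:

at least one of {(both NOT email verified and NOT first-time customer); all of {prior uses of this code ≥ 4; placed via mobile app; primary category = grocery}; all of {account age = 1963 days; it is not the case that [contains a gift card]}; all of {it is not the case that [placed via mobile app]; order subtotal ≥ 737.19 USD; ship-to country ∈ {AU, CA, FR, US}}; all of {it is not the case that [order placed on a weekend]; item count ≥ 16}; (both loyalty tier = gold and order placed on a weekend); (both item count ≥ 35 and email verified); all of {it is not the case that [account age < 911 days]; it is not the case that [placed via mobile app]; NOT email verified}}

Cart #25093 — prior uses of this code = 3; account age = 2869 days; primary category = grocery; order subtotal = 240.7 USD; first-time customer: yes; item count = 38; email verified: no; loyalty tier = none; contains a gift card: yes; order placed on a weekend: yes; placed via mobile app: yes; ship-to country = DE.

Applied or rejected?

Atomic conditions:
  NOT email verified: no → true
  NOT first-time customer: yes → false
  prior uses of this code ≥ 4: 3 ≥ 4 is false
  placed via mobile app: yes → true
  primary category = grocery: grocery == grocery is true
  account age = 1963 days: 2869 == 1963 is false
  contains a gift card: yes → true
  order subtotal ≥ 737.19 USD: 240.7 ≥ 737.19 is false
  ship-to country ∈ {AU, CA, FR, US}: DE is not in the set → false
  order placed on a weekend: yes → true
  item count ≥ 16: 38 ≥ 16 is true
  loyalty tier = gold: none == gold is false
  item count ≥ 35: 38 ≥ 35 is true
  email verified: no → false
  account age < 911 days: 2869 < 911 is false
Combine:
[1] true AND false = false
[2] false AND true AND true = false
[3.2] NOT true = false
[3] false AND false = false
[4.1] NOT true = false
[4] false AND false AND false = false
[5.1] NOT true = false
[5] false AND true = false
[6] false AND true = false
[7] true AND false = false
[8.1] NOT false = true
[8.2] NOT true = false
[8] true AND false AND true = false
[root] false OR false OR false OR false OR false OR false OR false OR false = false
Overall: false → rejected

Rejected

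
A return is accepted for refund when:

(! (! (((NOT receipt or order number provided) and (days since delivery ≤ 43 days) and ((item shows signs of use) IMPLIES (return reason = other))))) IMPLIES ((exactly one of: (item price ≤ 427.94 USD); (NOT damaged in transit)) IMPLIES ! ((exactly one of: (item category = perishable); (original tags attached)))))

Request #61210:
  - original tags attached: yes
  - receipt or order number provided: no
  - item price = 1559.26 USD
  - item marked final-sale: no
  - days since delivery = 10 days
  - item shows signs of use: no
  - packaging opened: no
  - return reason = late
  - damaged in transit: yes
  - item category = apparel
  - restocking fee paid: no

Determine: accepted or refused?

Accepted

Atomic conditions:
  NOT receipt or order number provided: no → true
  days since delivery ≤ 43 days: 10 ≤ 43 is true
  item shows signs of use: no → false
  return reason = other: late == other is false
  item price ≤ 427.94 USD: 1559.26 ≤ 427.94 is false
  NOT damaged in transit: yes → false
  item category = perishable: apparel == perishable is false
  original tags attached: yes → true
Combine:
[1.1.1.3] false → false (antecedent false ⇒ implication holds) = true
[1.1.1] true AND true AND true = true
[1.1] NOT true = false
[1] NOT false = true
[2.1] exactly-one(false, false) = false
[2.2.1] exactly-one(false, true) = true
[2.2] NOT true = false
[2] false → false (antecedent false ⇒ implication holds) = true
[root] true → true = true
Overall: true → accepted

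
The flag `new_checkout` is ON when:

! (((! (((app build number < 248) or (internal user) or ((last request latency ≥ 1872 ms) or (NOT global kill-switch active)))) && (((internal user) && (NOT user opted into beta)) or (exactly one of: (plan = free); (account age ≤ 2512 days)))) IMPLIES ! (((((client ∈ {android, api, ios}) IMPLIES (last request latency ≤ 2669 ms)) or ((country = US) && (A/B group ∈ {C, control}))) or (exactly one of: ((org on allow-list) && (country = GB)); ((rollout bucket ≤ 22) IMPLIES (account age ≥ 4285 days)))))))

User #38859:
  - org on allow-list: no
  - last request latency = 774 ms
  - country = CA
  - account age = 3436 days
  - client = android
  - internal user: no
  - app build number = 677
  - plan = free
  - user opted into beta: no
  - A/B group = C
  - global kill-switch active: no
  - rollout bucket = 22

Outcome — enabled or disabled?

Disabled

Atomic conditions:
  app build number < 248: 677 < 248 is false
  internal user: no → false
  last request latency ≥ 1872 ms: 774 ≥ 1872 is false
  NOT global kill-switch active: no → true
  NOT user opted into beta: no → true
  plan = free: free == free is true
  account age ≤ 2512 days: 3436 ≤ 2512 is false
  client ∈ {android, api, ios}: android is in the set → true
  last request latency ≤ 2669 ms: 774 ≤ 2669 is true
  country = US: CA == US is false
  A/B group ∈ {C, control}: C is in the set → true
  org on allow-list: no → false
  country = GB: CA == GB is false
  rollout bucket ≤ 22: 22 ≤ 22 is true
  account age ≥ 4285 days: 3436 ≥ 4285 is false
Combine:
[1.1.1.1.3] false OR true = true
[1.1.1.1] false OR false OR true = true
[1.1.1] NOT true = false
[1.1.2.1] false AND true = false
[1.1.2.2] exactly-one(true, false) = true
[1.1.2] false OR true = true
[1.1] false AND true = false
[1.2.1.1.1] true → true = true
[1.2.1.1.2] false AND true = false
[1.2.1.1] true OR false = true
[1.2.1.2.1] false AND false = false
[1.2.1.2.2] true → false = false
[1.2.1.2] exactly-one(false, false) = false
[1.2.1] true OR false = true
[1.2] NOT true = false
[1] false → false (antecedent false ⇒ implication holds) = true
[root] NOT true = false
Overall: false → disabled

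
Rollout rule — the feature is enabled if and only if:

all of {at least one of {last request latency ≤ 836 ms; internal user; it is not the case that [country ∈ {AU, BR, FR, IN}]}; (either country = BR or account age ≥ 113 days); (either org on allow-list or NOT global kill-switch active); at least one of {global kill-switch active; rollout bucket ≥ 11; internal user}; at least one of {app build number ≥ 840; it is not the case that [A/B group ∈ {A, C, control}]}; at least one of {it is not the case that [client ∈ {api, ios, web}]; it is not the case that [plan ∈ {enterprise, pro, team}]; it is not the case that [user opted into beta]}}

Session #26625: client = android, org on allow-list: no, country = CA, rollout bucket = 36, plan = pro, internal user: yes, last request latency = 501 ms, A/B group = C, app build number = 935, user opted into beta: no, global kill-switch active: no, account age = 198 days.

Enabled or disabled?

Enabled

Atomic conditions:
  last request latency ≤ 836 ms: 501 ≤ 836 is true
  internal user: yes → true
  country ∈ {AU, BR, FR, IN}: CA is not in the set → false
  country = BR: CA == BR is false
  account age ≥ 113 days: 198 ≥ 113 is true
  org on allow-list: no → false
  NOT global kill-switch active: no → true
  global kill-switch active: no → false
  rollout bucket ≥ 11: 36 ≥ 11 is true
  app build number ≥ 840: 935 ≥ 840 is true
  A/B group ∈ {A, C, control}: C is in the set → true
  client ∈ {api, ios, web}: android is not in the set → false
  plan ∈ {enterprise, pro, team}: pro is in the set → true
  user opted into beta: no → false
Combine:
[1.3] NOT false = true
[1] true OR true OR true = true
[2] false OR true = true
[3] false OR true = true
[4] false OR true OR true = true
[5.2] NOT true = false
[5] true OR false = true
[6.1] NOT false = true
[6.2] NOT true = false
[6.3] NOT false = true
[6] true OR false OR true = true
[root] true AND true AND true AND true AND true AND true = true
Overall: true → enabled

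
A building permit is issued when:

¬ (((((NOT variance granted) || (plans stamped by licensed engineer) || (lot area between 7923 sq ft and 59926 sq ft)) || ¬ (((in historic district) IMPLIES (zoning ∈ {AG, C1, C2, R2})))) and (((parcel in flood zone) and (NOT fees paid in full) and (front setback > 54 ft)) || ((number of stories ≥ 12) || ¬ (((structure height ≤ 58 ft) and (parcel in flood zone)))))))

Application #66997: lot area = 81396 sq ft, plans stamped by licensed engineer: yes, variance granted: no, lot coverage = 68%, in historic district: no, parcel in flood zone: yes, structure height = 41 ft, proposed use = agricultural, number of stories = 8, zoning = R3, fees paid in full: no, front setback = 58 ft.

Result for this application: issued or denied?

Denied

Atomic conditions:
  NOT variance granted: no → true
  plans stamped by licensed engineer: yes → true
  lot area between 7923 sq ft and 59926 sq ft: 81396 in [7923, 59926] is false
  in historic district: no → false
  zoning ∈ {AG, C1, C2, R2}: R3 is not in the set → false
  parcel in flood zone: yes → true
  NOT fees paid in full: no → true
  front setback > 54 ft: 58 > 54 is true
  number of stories ≥ 12: 8 ≥ 12 is false
  structure height ≤ 58 ft: 41 ≤ 58 is true
Combine:
[1.1.1] true OR true OR false = true
[1.1.2.1] false → false (antecedent false ⇒ implication holds) = true
[1.1.2] NOT true = false
[1.1] true OR false = true
[1.2.1] true AND true AND true = true
[1.2.2.2.1] true AND true = true
[1.2.2.2] NOT true = false
[1.2.2] false OR false = false
[1.2] true OR false = true
[1] true AND true = true
[root] NOT true = false
Overall: false → denied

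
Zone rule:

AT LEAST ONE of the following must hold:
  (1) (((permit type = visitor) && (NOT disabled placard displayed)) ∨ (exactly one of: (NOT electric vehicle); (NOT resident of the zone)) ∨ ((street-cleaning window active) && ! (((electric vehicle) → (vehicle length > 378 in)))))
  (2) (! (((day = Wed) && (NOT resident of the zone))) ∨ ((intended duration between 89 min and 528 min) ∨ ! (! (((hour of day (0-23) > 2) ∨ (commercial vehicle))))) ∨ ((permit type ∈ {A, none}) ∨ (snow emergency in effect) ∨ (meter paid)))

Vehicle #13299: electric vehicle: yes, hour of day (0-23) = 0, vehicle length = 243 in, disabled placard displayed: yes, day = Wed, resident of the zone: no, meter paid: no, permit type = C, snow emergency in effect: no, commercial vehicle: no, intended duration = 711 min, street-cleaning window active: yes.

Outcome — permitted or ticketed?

Permitted

Atomic conditions:
  permit type = visitor: C == visitor is false
  NOT disabled placard displayed: yes → false
  NOT electric vehicle: yes → false
  NOT resident of the zone: no → true
  street-cleaning window active: yes → true
  electric vehicle: yes → true
  vehicle length > 378 in: 243 > 378 is false
  day = Wed: Wed == Wed is true
  intended duration between 89 min and 528 min: 711 in [89, 528] is false
  hour of day (0-23) > 2: 0 > 2 is false
  commercial vehicle: no → false
  permit type ∈ {A, none}: C is not in the set → false
  snow emergency in effect: no → false
  meter paid: no → false
Combine:
[1.1] false AND false = false
[1.2] exactly-one(false, true) = true
[1.3.2.1] true → false = false
[1.3.2] NOT false = true
[1.3] true AND true = true
[1] false OR true OR true = true
[2.1.1] true AND true = true
[2.1] NOT true = false
[2.2.2.1.1] false OR false = false
[2.2.2.1] NOT false = true
[2.2.2] NOT true = false
[2.2] false OR false = false
[2.3] false OR false OR false = false
[2] false OR false OR false = false
[root] true OR false = true
Overall: true → permitted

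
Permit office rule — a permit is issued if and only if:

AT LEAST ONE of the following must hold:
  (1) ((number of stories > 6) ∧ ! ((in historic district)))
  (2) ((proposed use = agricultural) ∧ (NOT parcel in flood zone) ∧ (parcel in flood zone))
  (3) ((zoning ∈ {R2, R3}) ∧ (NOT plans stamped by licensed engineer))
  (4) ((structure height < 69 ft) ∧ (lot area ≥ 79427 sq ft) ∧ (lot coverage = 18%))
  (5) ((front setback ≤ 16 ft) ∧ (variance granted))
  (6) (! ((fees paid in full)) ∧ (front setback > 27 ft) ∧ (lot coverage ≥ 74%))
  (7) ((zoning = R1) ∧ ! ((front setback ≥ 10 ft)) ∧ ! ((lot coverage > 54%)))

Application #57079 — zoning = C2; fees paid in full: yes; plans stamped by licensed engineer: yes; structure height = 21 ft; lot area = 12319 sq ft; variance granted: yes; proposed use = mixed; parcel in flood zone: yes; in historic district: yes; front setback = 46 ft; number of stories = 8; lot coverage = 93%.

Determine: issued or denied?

Atomic conditions:
  number of stories > 6: 8 > 6 is true
  in historic district: yes → true
  proposed use = agricultural: mixed == agricultural is false
  NOT parcel in flood zone: yes → false
  parcel in flood zone: yes → true
  zoning ∈ {R2, R3}: C2 is not in the set → false
  NOT plans stamped by licensed engineer: yes → false
  structure height < 69 ft: 21 < 69 is true
  lot area ≥ 79427 sq ft: 12319 ≥ 79427 is false
  lot coverage = 18%: 93 == 18 is false
  front setback ≤ 16 ft: 46 ≤ 16 is false
  variance granted: yes → true
  fees paid in full: yes → true
  front setback > 27 ft: 46 > 27 is true
  lot coverage ≥ 74%: 93 ≥ 74 is true
  zoning = R1: C2 == R1 is false
  front setback ≥ 10 ft: 46 ≥ 10 is true
  lot coverage > 54%: 93 > 54 is true
Combine:
[1.2] NOT true = false
[1] true AND false = false
[2] false AND false AND true = false
[3] false AND false = false
[4] true AND false AND false = false
[5] false AND true = false
[6.1] NOT true = false
[6] false AND true AND true = false
[7.2] NOT true = false
[7.3] NOT true = false
[7] false AND false AND false = false
[root] false OR false OR false OR false OR false OR false OR false = false
Overall: false → denied

Denied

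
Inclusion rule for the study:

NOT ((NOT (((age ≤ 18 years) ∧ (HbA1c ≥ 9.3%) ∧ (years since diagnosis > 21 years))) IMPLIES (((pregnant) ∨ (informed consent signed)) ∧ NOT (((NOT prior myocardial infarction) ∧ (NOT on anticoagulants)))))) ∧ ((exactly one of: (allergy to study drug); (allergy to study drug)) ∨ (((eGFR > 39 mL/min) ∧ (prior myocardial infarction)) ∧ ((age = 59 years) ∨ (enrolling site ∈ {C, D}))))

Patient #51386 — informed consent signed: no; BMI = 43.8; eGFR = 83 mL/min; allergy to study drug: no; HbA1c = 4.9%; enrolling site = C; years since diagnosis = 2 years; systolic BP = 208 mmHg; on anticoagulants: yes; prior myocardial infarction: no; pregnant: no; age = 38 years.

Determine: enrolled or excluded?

Atomic conditions:
  age ≤ 18 years: 38 ≤ 18 is false
  HbA1c ≥ 9.3%: 4.9 ≥ 9.3 is false
  years since diagnosis > 21 years: 2 > 21 is false
  pregnant: no → false
  informed consent signed: no → false
  NOT prior myocardial infarction: no → true
  NOT on anticoagulants: yes → false
  allergy to study drug: no → false
  eGFR > 39 mL/min: 83 > 39 is true
  prior myocardial infarction: no → false
  age = 59 years: 38 == 59 is false
  enrolling site ∈ {C, D}: C is in the set → true
Combine:
[1.1.1.1] false AND false AND false = false
[1.1.1] NOT false = true
[1.1.2.1] false OR false = false
[1.1.2.2.1] true AND false = false
[1.1.2.2] NOT false = true
[1.1.2] false AND true = false
[1.1] true → false = false
[1] NOT false = true
[2.1] exactly-one(false, false) = false
[2.2.1] true AND false = false
[2.2.2] false OR true = true
[2.2] false AND true = false
[2] false OR false = false
[root] true AND false = false
Overall: false → excluded

Excluded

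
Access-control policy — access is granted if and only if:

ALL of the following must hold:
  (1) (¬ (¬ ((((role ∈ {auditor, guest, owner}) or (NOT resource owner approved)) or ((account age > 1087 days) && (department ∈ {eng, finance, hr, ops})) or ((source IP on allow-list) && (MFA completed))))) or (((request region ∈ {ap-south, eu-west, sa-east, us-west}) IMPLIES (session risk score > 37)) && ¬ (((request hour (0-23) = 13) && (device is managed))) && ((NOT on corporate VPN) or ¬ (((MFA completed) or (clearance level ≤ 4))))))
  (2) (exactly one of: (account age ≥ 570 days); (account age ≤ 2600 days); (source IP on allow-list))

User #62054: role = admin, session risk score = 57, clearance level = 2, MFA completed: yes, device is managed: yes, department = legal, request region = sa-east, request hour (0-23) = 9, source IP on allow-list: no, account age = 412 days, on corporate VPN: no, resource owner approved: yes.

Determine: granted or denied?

Atomic conditions:
  role ∈ {auditor, guest, owner}: admin is not in the set → false
  NOT resource owner approved: yes → false
  account age > 1087 days: 412 > 1087 is false
  department ∈ {eng, finance, hr, ops}: legal is not in the set → false
  source IP on allow-list: no → false
  MFA completed: yes → true
  request region ∈ {ap-south, eu-west, sa-east, us-west}: sa-east is in the set → true
  session risk score > 37: 57 > 37 is true
  request hour (0-23) = 13: 9 == 13 is false
  device is managed: yes → true
  NOT on corporate VPN: no → true
  clearance level ≤ 4: 2 ≤ 4 is true
  account age ≥ 570 days: 412 ≥ 570 is false
  account age ≤ 2600 days: 412 ≤ 2600 is true
Combine:
[1.1.1.1.1] false OR false = false
[1.1.1.1.2] false AND false = false
[1.1.1.1.3] false AND true = false
[1.1.1.1] false OR false OR false = false
[1.1.1] NOT false = true
[1.1] NOT true = false
[1.2.1] true → true = true
[1.2.2.1] false AND true = false
[1.2.2] NOT false = true
[1.2.3.2.1] true OR true = true
[1.2.3.2] NOT true = false
[1.2.3] true OR false = true
[1.2] true AND true AND true = true
[1] false OR true = true
[2] exactly-one(false, true, false) = true
[root] true AND true = true
Overall: true → granted

Granted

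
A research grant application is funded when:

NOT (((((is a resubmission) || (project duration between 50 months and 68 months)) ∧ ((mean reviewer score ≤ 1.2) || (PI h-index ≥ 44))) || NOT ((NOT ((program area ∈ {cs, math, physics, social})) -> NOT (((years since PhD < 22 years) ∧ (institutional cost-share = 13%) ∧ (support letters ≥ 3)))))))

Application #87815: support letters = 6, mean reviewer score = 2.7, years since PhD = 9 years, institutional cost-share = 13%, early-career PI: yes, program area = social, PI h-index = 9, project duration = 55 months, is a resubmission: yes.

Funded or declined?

Funded

Atomic conditions:
  is a resubmission: yes → true
  project duration between 50 months and 68 months: 55 in [50, 68] is true
  mean reviewer score ≤ 1.2: 2.7 ≤ 1.2 is false
  PI h-index ≥ 44: 9 ≥ 44 is false
  program area ∈ {cs, math, physics, social}: social is in the set → true
  years since PhD < 22 years: 9 < 22 is true
  institutional cost-share = 13%: 13 == 13 is true
  support letters ≥ 3: 6 ≥ 3 is true
Combine:
[1.1.1] true OR true = true
[1.1.2] false OR false = false
[1.1] true AND false = false
[1.2.1.1] NOT true = false
[1.2.1.2.1] true AND true AND true = true
[1.2.1.2] NOT true = false
[1.2.1] false → false (antecedent false ⇒ implication holds) = true
[1.2] NOT true = false
[1] false OR false = false
[root] NOT false = true
Overall: true → funded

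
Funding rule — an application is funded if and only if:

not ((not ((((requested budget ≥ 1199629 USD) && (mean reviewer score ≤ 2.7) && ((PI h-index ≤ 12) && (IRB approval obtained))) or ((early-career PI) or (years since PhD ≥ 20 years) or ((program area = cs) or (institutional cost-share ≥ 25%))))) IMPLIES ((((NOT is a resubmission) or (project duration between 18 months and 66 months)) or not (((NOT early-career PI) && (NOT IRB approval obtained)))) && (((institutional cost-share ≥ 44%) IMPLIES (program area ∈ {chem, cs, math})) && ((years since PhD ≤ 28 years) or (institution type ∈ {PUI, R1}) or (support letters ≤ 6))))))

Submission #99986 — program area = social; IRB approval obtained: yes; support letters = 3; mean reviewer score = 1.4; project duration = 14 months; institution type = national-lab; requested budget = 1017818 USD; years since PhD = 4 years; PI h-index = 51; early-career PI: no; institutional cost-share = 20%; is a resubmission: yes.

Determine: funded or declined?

Declined

Atomic conditions:
  requested budget ≥ 1199629 USD: 1017818 ≥ 1199629 is false
  mean reviewer score ≤ 2.7: 1.4 ≤ 2.7 is true
  PI h-index ≤ 12: 51 ≤ 12 is false
  IRB approval obtained: yes → true
  early-career PI: no → false
  years since PhD ≥ 20 years: 4 ≥ 20 is false
  program area = cs: social == cs is false
  institutional cost-share ≥ 25%: 20 ≥ 25 is false
  NOT is a resubmission: yes → false
  project duration between 18 months and 66 months: 14 in [18, 66] is false
  NOT early-career PI: no → true
  NOT IRB approval obtained: yes → false
  institutional cost-share ≥ 44%: 20 ≥ 44 is false
  program area ∈ {chem, cs, math}: social is not in the set → false
  years since PhD ≤ 28 years: 4 ≤ 28 is true
  institution type ∈ {PUI, R1}: national-lab is not in the set → false
  support letters ≤ 6: 3 ≤ 6 is true
Combine:
[1.1.1.1.3] false AND true = false
[1.1.1.1] false AND true AND false = false
[1.1.1.2.3] false OR false = false
[1.1.1.2] false OR false OR false = false
[1.1.1] false OR false = false
[1.1] NOT false = true
[1.2.1.1] false OR false = false
[1.2.1.2.1] true AND false = false
[1.2.1.2] NOT false = true
[1.2.1] false OR true = true
[1.2.2.1] false → false (antecedent false ⇒ implication holds) = true
[1.2.2.2] true OR false OR true = true
[1.2.2] true AND true = true
[1.2] true AND true = true
[1] true → true = true
[root] NOT true = false
Overall: false → declined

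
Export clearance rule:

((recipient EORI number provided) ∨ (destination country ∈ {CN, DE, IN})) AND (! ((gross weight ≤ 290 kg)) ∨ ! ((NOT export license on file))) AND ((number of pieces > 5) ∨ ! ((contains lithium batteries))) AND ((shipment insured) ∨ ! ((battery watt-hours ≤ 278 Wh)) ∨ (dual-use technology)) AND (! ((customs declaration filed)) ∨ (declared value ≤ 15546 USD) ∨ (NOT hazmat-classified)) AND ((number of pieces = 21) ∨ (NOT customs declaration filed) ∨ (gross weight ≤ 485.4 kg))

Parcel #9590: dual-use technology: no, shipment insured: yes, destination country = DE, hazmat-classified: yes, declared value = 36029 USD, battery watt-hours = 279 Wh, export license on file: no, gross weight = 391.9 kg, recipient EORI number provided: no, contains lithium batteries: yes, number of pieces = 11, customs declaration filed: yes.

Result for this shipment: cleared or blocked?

Blocked

Atomic conditions:
  recipient EORI number provided: no → false
  destination country ∈ {CN, DE, IN}: DE is in the set → true
  gross weight ≤ 290 kg: 391.9 ≤ 290 is false
  NOT export license on file: no → true
  number of pieces > 5: 11 > 5 is true
  contains lithium batteries: yes → true
  shipment insured: yes → true
  battery watt-hours ≤ 278 Wh: 279 ≤ 278 is false
  dual-use technology: no → false
  customs declaration filed: yes → true
  declared value ≤ 15546 USD: 36029 ≤ 15546 is false
  NOT hazmat-classified: yes → false
  number of pieces = 21: 11 == 21 is false
  NOT customs declaration filed: yes → false
  gross weight ≤ 485.4 kg: 391.9 ≤ 485.4 is true
Combine:
[1] false OR true = true
[2.1] NOT false = true
[2.2] NOT true = false
[2] true OR false = true
[3.2] NOT true = false
[3] true OR false = true
[4.2] NOT false = true
[4] true OR true OR false = true
[5.1] NOT true = false
[5] false OR false OR false = false
[6] false OR false OR true = true
[root] true AND true AND true AND true AND false AND true = false
Overall: false → blocked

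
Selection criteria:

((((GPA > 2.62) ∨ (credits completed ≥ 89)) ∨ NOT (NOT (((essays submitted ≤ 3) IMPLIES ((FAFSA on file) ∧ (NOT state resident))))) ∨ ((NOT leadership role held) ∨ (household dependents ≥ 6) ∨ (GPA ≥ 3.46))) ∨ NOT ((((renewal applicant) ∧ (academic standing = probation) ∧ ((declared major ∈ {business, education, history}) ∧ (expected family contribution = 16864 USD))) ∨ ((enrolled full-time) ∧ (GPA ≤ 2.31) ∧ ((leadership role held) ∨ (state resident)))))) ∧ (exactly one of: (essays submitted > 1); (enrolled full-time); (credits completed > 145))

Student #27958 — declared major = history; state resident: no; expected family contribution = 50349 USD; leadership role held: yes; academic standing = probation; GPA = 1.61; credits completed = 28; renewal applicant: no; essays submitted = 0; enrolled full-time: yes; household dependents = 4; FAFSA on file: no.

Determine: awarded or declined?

Atomic conditions:
  GPA > 2.62: 1.61 > 2.62 is false
  credits completed ≥ 89: 28 ≥ 89 is false
  essays submitted ≤ 3: 0 ≤ 3 is true
  FAFSA on file: no → false
  NOT state resident: no → true
  NOT leadership role held: yes → false
  household dependents ≥ 6: 4 ≥ 6 is false
  GPA ≥ 3.46: 1.61 ≥ 3.46 is false
  renewal applicant: no → false
  academic standing = probation: probation == probation is true
  declared major ∈ {business, education, history}: history is in the set → true
  expected family contribution = 16864 USD: 50349 == 16864 is false
  enrolled full-time: yes → true
  GPA ≤ 2.31: 1.61 ≤ 2.31 is true
  leadership role held: yes → true
  state resident: no → false
  essays submitted > 1: 0 > 1 is false
  credits completed > 145: 28 > 145 is false
Combine:
[1.1.1] false OR false = false
[1.1.2.1.1.2] false AND true = false
[1.1.2.1.1] true → false = false
[1.1.2.1] NOT false = true
[1.1.2] NOT true = false
[1.1.3] false OR false OR false = false
[1.1] false OR false OR false = false
[1.2.1.1.3] true AND false = false
[1.2.1.1] false AND true AND false = false
[1.2.1.2.3] true OR false = true
[1.2.1.2] true AND true AND true = true
[1.2.1] false OR true = true
[1.2] NOT true = false
[1] false OR false = false
[2] exactly-one(false, true, false) = true
[root] false AND true = false
Overall: false → declined

Declined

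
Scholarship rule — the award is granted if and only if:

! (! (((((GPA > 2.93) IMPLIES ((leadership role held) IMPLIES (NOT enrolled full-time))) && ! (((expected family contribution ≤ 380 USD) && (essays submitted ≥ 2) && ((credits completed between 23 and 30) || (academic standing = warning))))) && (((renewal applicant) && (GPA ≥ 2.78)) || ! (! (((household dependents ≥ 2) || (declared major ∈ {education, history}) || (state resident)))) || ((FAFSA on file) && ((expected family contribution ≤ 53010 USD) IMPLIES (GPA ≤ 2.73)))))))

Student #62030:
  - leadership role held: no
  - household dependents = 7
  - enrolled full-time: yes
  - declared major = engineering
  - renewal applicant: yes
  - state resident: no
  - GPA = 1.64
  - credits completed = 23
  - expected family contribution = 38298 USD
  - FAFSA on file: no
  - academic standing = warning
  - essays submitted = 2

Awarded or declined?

Atomic conditions:
  GPA > 2.93: 1.64 > 2.93 is false
  leadership role held: no → false
  NOT enrolled full-time: yes → false
  expected family contribution ≤ 380 USD: 38298 ≤ 380 is false
  essays submitted ≥ 2: 2 ≥ 2 is true
  credits completed between 23 and 30: 23 in [23, 30] is true
  academic standing = warning: warning == warning is true
  renewal applicant: yes → true
  GPA ≥ 2.78: 1.64 ≥ 2.78 is false
  household dependents ≥ 2: 7 ≥ 2 is true
  declared major ∈ {education, history}: engineering is not in the set → false
  state resident: no → false
  FAFSA on file: no → false
  expected family contribution ≤ 53010 USD: 38298 ≤ 53010 is true
  GPA ≤ 2.73: 1.64 ≤ 2.73 is true
Combine:
[1.1.1.1.2] false → false (antecedent false ⇒ implication holds) = true
[1.1.1.1] false → true (antecedent false ⇒ implication holds) = true
[1.1.1.2.1.3] true OR true = true
[1.1.1.2.1] false AND true AND true = false
[1.1.1.2] NOT false = true
[1.1.1] true AND true = true
[1.1.2.1] true AND false = false
[1.1.2.2.1.1] true OR false OR false = true
[1.1.2.2.1] NOT true = false
[1.1.2.2] NOT false = true
[1.1.2.3.2] true → true = true
[1.1.2.3] false AND true = false
[1.1.2] false OR true OR false = true
[1.1] true AND true = true
[1] NOT true = false
[root] NOT false = true
Overall: true → awarded

Awarded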